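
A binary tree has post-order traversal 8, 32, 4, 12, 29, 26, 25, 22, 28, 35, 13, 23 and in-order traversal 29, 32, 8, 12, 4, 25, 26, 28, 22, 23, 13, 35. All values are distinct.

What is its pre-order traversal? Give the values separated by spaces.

The last element of post-order is the root; it splits in-order into left and right subtrees.
Root 23: left subtree has 9 nodes {29, 32, 8, 12, 4, 25, 26, 28, 22}, right has 2 {13, 35}.
  Root 28: left subtree has 7 nodes {29, 32, 8, 12, 4, 25, 26}, right has 1 {22}.
    Root 25: left subtree has 5 nodes {29, 32, 8, 12, 4}, right has 1 {26}.
      Root 29: left subtree has 0 nodes { }, right has 4 {32, 8, 12, 4}.
        Root 12: left subtree has 2 nodes {32, 8}, right has 1 {4}.
          Root 32: left subtree has 0 nodes { }, right has 1 {8}.
  Root 13: left subtree has 0 nodes { }, right has 1 {35}.

23 28 25 29 12 32 8 4 26 22 13 35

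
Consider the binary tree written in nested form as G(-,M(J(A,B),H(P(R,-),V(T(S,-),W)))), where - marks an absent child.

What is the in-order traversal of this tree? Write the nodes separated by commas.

In-order visits the left subtree, then the node, then the right subtree.
At G: no left child.
Visit G.
At G: go right to M.
  At M: go left to J.
    At J: go left to A.
      A is a leaf — visit A.
    Visit J.
    At J: go right to B.
      B is a leaf — visit B.
  Visit M.
  At M: go right to H.
    At H: go left to P.
      At P: go left to R.
        R is a leaf — visit R.
      Visit P.
      At P: no right child.
    Visit H.
    At H: go right to V.
      At V: go left to T.
        At T: go left to S.
          S is a leaf — visit S.
        Visit T.
        At T: no right child.
      Visit V.
      At V: go right to W.
        W is a leaf — visit W.

G, A, J, B, M, R, P, H, S, T, V, W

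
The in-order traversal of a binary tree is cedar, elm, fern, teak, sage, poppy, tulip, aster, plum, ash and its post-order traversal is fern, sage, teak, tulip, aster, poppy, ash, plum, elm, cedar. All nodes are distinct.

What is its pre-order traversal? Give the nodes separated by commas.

cedar, elm, plum, poppy, teak, fern, sage, aster, tulip, ash

The last element of post-order is the root; it splits in-order into left and right subtrees.
Root cedar: left subtree has 0 nodes { }, right has 9 {elm, fern, teak, sage, poppy, tulip, aster, plum, ash}.
  Root elm: left subtree has 0 nodes { }, right has 8 {fern, teak, sage, poppy, tulip, aster, plum, ash}.
    Root plum: left subtree has 6 nodes {fern, teak, sage, poppy, tulip, aster}, right has 1 {ash}.
      Root poppy: left subtree has 3 nodes {fern, teak, sage}, right has 2 {tulip, aster}.
        Root teak: left subtree has 1 node {fern}, right has 1 {sage}.
        Root aster: left subtree has 1 node {tulip}, right has 0 { }.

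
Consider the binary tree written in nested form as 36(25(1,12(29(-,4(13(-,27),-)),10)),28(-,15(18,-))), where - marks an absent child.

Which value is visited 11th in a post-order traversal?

28

Post-order visits the left subtree, then the right subtree, then the node.
At 36: go left to 25.
  At 25: go left to 1.
    1 is a leaf — visit 1.
  At 25: go right to 12.
    At 12: go left to 29.
      At 29: no left child.
      At 29: go right to 4.
        At 4: go left to 13.
          At 13: no left child.
          At 13: go right to 27.
            27 is a leaf — visit 27.
          Visit 13.
        At 4: no right child.
        Visit 4.
      Visit 29.
    At 12: go right to 10.
      10 is a leaf — visit 10.
    Visit 12.
  Visit 25.
At 36: go right to 28.
  At 28: no left child.
  At 28: go right to 15.
    At 15: go left to 18.
      18 is a leaf — visit 18.
    At 15: no right child.
    Visit 15.
  Visit 28.
Visit 36.
Full post-order sequence: 1, 27, 13, 4, 29, 10, 12, 25, 18, 15, 28, 36.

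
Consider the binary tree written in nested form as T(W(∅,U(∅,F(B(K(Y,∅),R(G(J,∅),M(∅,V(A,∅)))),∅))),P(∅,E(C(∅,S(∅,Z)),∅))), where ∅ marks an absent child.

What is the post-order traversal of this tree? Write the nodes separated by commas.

Post-order visits the left subtree, then the right subtree, then the node.
At T: go left to W.
  At W: no left child.
  At W: go right to U.
    At U: no left child.
    At U: go right to F.
      At F: go left to B.
        At B: go left to K.
          At K: go left to Y.
            Y is a leaf — visit Y.
          At K: no right child.
          Visit K.
        At B: go right to R.
          At R: go left to G.
            At G: go left to J.
              J is a leaf — visit J.
            At G: no right child.
            Visit G.
          At R: go right to M.
            At M: no left child.
            At M: go right to V.
              At V: go left to A.
                A is a leaf — visit A.
              At V: no right child.
              Visit V.
            Visit M.
          Visit R.
        Visit B.
      At F: no right child.
      Visit F.
    Visit U.
  Visit W.
At T: go right to P.
  At P: no left child.
  At P: go right to E.
    At E: go left to C.
      At C: no left child.
      At C: go right to S.
        At S: no left child.
        At S: go right to Z.
          Z is a leaf — visit Z.
        Visit S.
      Visit C.
    At E: no right child.
    Visit E.
  Visit P.
Visit T.

Y, K, J, G, A, V, M, R, B, F, U, W, Z, S, C, E, P, T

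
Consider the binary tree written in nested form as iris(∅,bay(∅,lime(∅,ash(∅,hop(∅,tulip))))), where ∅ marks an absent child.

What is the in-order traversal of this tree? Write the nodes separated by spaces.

In-order visits the left subtree, then the node, then the right subtree.
At iris: no left child.
Visit iris.
At iris: go right to bay.
  At bay: no left child.
  Visit bay.
  At bay: go right to lime.
    At lime: no left child.
    Visit lime.
    At lime: go right to ash.
      At ash: no left child.
      Visit ash.
      At ash: go right to hop.
        At hop: no left child.
        Visit hop.
        At hop: go right to tulip.
          tulip is a leaf — visit tulip.

iris bay lime ash hop tulip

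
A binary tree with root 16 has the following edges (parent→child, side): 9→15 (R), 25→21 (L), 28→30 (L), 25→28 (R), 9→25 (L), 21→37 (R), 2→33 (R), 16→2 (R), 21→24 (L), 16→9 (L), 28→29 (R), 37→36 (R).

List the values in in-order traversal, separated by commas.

24, 21, 37, 36, 25, 30, 28, 29, 9, 15, 16, 2, 33

In-order visits the left subtree, then the node, then the right subtree.
At 16: go left to 9.
  At 9: go left to 25.
    At 25: go left to 21.
      At 21: go left to 24.
        24 is a leaf — visit 24.
      Visit 21.
      At 21: go right to 37.
        At 37: no left child.
        Visit 37.
        At 37: go right to 36.
          36 is a leaf — visit 36.
    Visit 25.
    At 25: go right to 28.
      At 28: go left to 30.
        30 is a leaf — visit 30.
      Visit 28.
      At 28: go right to 29.
        29 is a leaf — visit 29.
  Visit 9.
  At 9: go right to 15.
    15 is a leaf — visit 15.
Visit 16.
At 16: go right to 2.
  At 2: no left child.
  Visit 2.
  At 2: go right to 33.
    33 is a leaf — visit 33.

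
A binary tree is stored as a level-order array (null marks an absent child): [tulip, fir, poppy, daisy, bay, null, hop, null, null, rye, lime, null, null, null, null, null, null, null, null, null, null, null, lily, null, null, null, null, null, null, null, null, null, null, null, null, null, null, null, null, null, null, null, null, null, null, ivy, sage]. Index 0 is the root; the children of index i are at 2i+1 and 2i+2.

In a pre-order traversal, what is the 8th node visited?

Pre-order visits the node, then its left subtree, then its right subtree.
Visit tulip.
At tulip: go left to fir.
  Visit fir.
  At fir: go left to daisy.
    daisy is a leaf — visit daisy.
  At fir: go right to bay.
    Visit bay.
    At bay: go left to rye.
      rye is a leaf — visit rye.
    At bay: go right to lime.
      Visit lime.
      At lime: no left child.
      At lime: go right to lily.
        Visit lily.
        At lily: go left to ivy.
          ivy is a leaf — visit ivy.
        At lily: go right to sage.
          sage is a leaf — visit sage.
At tulip: go right to poppy.
  Visit poppy.
  At poppy: no left child.
  At poppy: go right to hop.
    hop is a leaf — visit hop.
Full pre-order sequence: tulip, fir, daisy, bay, rye, lime, lily, ivy, sage, poppy, hop.

ivy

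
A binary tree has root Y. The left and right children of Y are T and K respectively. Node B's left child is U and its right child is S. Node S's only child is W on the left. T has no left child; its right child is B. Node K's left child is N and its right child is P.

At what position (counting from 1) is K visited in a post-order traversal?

Post-order visits the left subtree, then the right subtree, then the node.
At Y: go left to T.
  At T: no left child.
  At T: go right to B.
    At B: go left to U.
      U is a leaf — visit U.
    At B: go right to S.
      At S: go left to W.
        W is a leaf — visit W.
      At S: no right child.
      Visit S.
    Visit B.
  Visit T.
At Y: go right to K.
  At K: go left to N.
    N is a leaf — visit N.
  At K: go right to P.
    P is a leaf — visit P.
  Visit K.
Visit Y.
Full post-order sequence: U, W, S, B, T, N, P, K, Y.

8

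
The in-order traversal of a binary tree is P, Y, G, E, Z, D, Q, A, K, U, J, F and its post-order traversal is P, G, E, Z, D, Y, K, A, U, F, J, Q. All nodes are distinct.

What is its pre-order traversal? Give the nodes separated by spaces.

Q Y P D Z E G J U A K F

The last element of post-order is the root; it splits in-order into left and right subtrees.
Root Q: left subtree has 6 nodes {P, Y, G, E, Z, D}, right has 5 {A, K, U, J, F}.
  Root Y: left subtree has 1 node {P}, right has 4 {G, E, Z, D}.
    Root D: left subtree has 3 nodes {G, E, Z}, right has 0 { }.
      Root Z: left subtree has 2 nodes {G, E}, right has 0 { }.
        Root E: left subtree has 1 node {G}, right has 0 { }.
  Root J: left subtree has 3 nodes {A, K, U}, right has 1 {F}.
    Root U: left subtree has 2 nodes {A, K}, right has 0 { }.
      Root A: left subtree has 0 nodes { }, right has 1 {K}.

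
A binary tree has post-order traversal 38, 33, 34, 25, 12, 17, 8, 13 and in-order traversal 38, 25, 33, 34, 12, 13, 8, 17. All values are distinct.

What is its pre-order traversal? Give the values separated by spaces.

13 12 25 38 34 33 8 17

The last element of post-order is the root; it splits in-order into left and right subtrees.
Root 13: left subtree has 5 nodes {38, 25, 33, 34, 12}, right has 2 {8, 17}.
  Root 12: left subtree has 4 nodes {38, 25, 33, 34}, right has 0 { }.
    Root 25: left subtree has 1 node {38}, right has 2 {33, 34}.
      Root 34: left subtree has 1 node {33}, right has 0 { }.
  Root 8: left subtree has 0 nodes { }, right has 1 {17}.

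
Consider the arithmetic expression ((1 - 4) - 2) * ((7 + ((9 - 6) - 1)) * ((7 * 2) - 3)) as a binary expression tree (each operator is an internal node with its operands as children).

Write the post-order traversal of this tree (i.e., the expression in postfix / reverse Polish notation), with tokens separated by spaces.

Post-order on an expression tree gives postfix notation: for each operator, emit left operand, right operand, then the operator.

1 4 - 2 - 7 9 6 - 1 - + 7 2 * 3 - * *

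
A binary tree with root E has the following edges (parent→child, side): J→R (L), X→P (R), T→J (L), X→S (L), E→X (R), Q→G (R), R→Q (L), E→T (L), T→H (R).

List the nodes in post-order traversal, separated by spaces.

G Q R J H T S P X E

Post-order visits the left subtree, then the right subtree, then the node.
At E: go left to T.
  At T: go left to J.
    At J: go left to R.
      At R: go left to Q.
        At Q: no left child.
        At Q: go right to G.
          G is a leaf — visit G.
        Visit Q.
      At R: no right child.
      Visit R.
    At J: no right child.
    Visit J.
  At T: go right to H.
    H is a leaf — visit H.
  Visit T.
At E: go right to X.
  At X: go left to S.
    S is a leaf — visit S.
  At X: go right to P.
    P is a leaf — visit P.
  Visit X.
Visit E.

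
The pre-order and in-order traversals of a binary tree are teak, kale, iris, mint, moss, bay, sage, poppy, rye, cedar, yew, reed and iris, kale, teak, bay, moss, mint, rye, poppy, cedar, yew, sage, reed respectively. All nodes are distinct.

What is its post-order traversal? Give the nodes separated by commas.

The first element of pre-order is the root; it splits in-order into left and right subtrees.
Root teak: left subtree has 2 nodes {iris, kale}, right has 9 {bay, moss, mint, rye, poppy, cedar, yew, sage, reed}.
  Root kale: left subtree has 1 node {iris}, right has 0 { }.
  Root mint: left subtree has 2 nodes {bay, moss}, right has 6 {rye, poppy, cedar, yew, sage, reed}.
    Root moss: left subtree has 1 node {bay}, right has 0 { }.
    Root sage: left subtree has 4 nodes {rye, poppy, cedar, yew}, right has 1 {reed}.
      Root poppy: left subtree has 1 node {rye}, right has 2 {cedar, yew}.
        Root cedar: left subtree has 0 nodes { }, right has 1 {yew}.

iris, kale, bay, moss, rye, yew, cedar, poppy, reed, sage, mint, teak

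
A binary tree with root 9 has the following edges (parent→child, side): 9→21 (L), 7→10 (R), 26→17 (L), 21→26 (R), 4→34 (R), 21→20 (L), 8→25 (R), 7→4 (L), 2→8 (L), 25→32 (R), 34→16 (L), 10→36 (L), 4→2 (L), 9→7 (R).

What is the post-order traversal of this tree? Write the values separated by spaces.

Post-order visits the left subtree, then the right subtree, then the node.
At 9: go left to 21.
  At 21: go left to 20.
    20 is a leaf — visit 20.
  At 21: go right to 26.
    At 26: go left to 17.
      17 is a leaf — visit 17.
    At 26: no right child.
    Visit 26.
  Visit 21.
At 9: go right to 7.
  At 7: go left to 4.
    At 4: go left to 2.
      At 2: go left to 8.
        At 8: no left child.
        At 8: go right to 25.
          At 25: no left child.
          At 25: go right to 32.
            32 is a leaf — visit 32.
          Visit 25.
        Visit 8.
      At 2: no right child.
      Visit 2.
    At 4: go right to 34.
      At 34: go left to 16.
        16 is a leaf — visit 16.
      At 34: no right child.
      Visit 34.
    Visit 4.
  At 7: go right to 10.
    At 10: go left to 36.
      36 is a leaf — visit 36.
    At 10: no right child.
    Visit 10.
  Visit 7.
Visit 9.

20 17 26 21 32 25 8 2 16 34 4 36 10 7 9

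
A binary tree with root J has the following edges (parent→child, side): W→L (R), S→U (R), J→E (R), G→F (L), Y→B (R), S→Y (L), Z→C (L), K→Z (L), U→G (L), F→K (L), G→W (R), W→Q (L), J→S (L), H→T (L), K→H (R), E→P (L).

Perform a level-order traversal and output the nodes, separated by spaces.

Level-order visits nodes level by level from the root, left to right within each level.
Level 0: J
Level 1: S, E
Level 2: Y, U, P
Level 3: B, G
Level 4: F, W
Level 5: K, Q, L
Level 6: Z, H
Level 7: C, T

J S E Y U P B G F W K Q L Z H C T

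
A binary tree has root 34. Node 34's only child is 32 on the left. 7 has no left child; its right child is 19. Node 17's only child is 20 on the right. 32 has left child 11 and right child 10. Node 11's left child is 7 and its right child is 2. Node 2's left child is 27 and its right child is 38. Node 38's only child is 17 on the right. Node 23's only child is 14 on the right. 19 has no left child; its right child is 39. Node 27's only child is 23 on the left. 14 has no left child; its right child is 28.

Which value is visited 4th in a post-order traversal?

Post-order visits the left subtree, then the right subtree, then the node.
At 34: go left to 32.
  At 32: go left to 11.
    At 11: go left to 7.
      At 7: no left child.
      At 7: go right to 19.
        At 19: no left child.
        At 19: go right to 39.
          39 is a leaf — visit 39.
        Visit 19.
      Visit 7.
    At 11: go right to 2.
      At 2: go left to 27.
        At 27: go left to 23.
          At 23: no left child.
          At 23: go right to 14.
            At 14: no left child.
            At 14: go right to 28.
              28 is a leaf — visit 28.
            Visit 14.
          Visit 23.
        At 27: no right child.
        Visit 27.
      At 2: go right to 38.
        At 38: no left child.
        At 38: go right to 17.
          At 17: no left child.
          At 17: go right to 20.
            20 is a leaf — visit 20.
          Visit 17.
        Visit 38.
      Visit 2.
    Visit 11.
  At 32: go right to 10.
    10 is a leaf — visit 10.
  Visit 32.
At 34: no right child.
Visit 34.
Full post-order sequence: 39, 19, 7, 28, 14, 23, 27, 20, 17, 38, 2, 11, 10, 32, 34.

28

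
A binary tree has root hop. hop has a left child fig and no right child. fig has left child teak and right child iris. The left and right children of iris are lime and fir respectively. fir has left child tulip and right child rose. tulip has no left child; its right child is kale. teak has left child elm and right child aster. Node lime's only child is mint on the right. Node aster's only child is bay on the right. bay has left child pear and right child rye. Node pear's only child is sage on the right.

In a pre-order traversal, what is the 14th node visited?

tulip

Pre-order visits the node, then its left subtree, then its right subtree.
Visit hop.
At hop: go left to fig.
  Visit fig.
  At fig: go left to teak.
    Visit teak.
    At teak: go left to elm.
      elm is a leaf — visit elm.
    At teak: go right to aster.
      Visit aster.
      At aster: no left child.
      At aster: go right to bay.
        Visit bay.
        At bay: go left to pear.
          Visit pear.
          At pear: no left child.
          At pear: go right to sage.
            sage is a leaf — visit sage.
        At bay: go right to rye.
          rye is a leaf — visit rye.
  At fig: go right to iris.
    Visit iris.
    At iris: go left to lime.
      Visit lime.
      At lime: no left child.
      At lime: go right to mint.
        mint is a leaf — visit mint.
    At iris: go right to fir.
      Visit fir.
      At fir: go left to tulip.
        Visit tulip.
        At tulip: no left child.
        At tulip: go right to kale.
          kale is a leaf — visit kale.
      At fir: go right to rose.
        rose is a leaf — visit rose.
At hop: no right child.
Full pre-order sequence: hop, fig, teak, elm, aster, bay, pear, sage, rye, iris, lime, mint, fir, tulip, kale, rose.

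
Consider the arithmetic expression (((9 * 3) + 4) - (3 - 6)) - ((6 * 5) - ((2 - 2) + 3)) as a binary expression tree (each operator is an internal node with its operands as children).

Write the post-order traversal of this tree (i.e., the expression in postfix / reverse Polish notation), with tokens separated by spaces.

9 3 * 4 + 3 6 - - 6 5 * 2 2 - 3 + - -

Post-order on an expression tree gives postfix notation: for each operator, emit left operand, right operand, then the operator.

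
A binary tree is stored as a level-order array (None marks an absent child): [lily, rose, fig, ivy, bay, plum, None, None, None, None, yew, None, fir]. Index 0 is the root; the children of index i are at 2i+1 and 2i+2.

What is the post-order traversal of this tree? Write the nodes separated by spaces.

Post-order visits the left subtree, then the right subtree, then the node.
At lily: go left to rose.
  At rose: go left to ivy.
    ivy is a leaf — visit ivy.
  At rose: go right to bay.
    At bay: no left child.
    At bay: go right to yew.
      yew is a leaf — visit yew.
    Visit bay.
  Visit rose.
At lily: go right to fig.
  At fig: go left to plum.
    At plum: no left child.
    At plum: go right to fir.
      fir is a leaf — visit fir.
    Visit plum.
  At fig: no right child.
  Visit fig.
Visit lily.

ivy yew bay rose fir plum fig lily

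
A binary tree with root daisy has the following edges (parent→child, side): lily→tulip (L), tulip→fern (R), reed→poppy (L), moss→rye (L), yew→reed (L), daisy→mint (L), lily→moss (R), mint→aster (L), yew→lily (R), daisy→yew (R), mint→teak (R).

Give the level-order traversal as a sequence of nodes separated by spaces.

Level-order visits nodes level by level from the root, left to right within each level.
Level 0: daisy
Level 1: mint, yew
Level 2: aster, teak, reed, lily
Level 3: poppy, tulip, moss
Level 4: fern, rye

daisy mint yew aster teak reed lily poppy tulip moss fern rye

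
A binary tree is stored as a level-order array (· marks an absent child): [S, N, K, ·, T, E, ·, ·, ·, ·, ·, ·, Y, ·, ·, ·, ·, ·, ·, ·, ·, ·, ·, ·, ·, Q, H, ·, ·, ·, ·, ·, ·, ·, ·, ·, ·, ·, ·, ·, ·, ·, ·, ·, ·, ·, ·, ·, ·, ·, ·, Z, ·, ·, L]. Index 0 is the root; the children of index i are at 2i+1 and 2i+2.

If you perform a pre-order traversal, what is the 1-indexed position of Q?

Pre-order visits the node, then its left subtree, then its right subtree.
Visit S.
At S: go left to N.
  Visit N.
  At N: no left child.
  At N: go right to T.
    T is a leaf — visit T.
At S: go right to K.
  Visit K.
  At K: go left to E.
    Visit E.
    At E: no left child.
    At E: go right to Y.
      Visit Y.
      At Y: go left to Q.
        Visit Q.
        At Q: go left to Z.
          Z is a leaf — visit Z.
        At Q: no right child.
      At Y: go right to H.
        Visit H.
        At H: no left child.
        At H: go right to L.
          L is a leaf — visit L.
  At K: no right child.
Full pre-order sequence: S, N, T, K, E, Y, Q, Z, H, L.

7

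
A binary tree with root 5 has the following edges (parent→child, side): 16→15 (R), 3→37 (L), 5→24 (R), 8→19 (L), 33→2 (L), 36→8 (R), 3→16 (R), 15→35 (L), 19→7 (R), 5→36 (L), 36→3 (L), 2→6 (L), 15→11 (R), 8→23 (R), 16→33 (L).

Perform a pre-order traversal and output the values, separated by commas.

5, 36, 3, 37, 16, 33, 2, 6, 15, 35, 11, 8, 19, 7, 23, 24

Pre-order visits the node, then its left subtree, then its right subtree.
Visit 5.
At 5: go left to 36.
  Visit 36.
  At 36: go left to 3.
    Visit 3.
    At 3: go left to 37.
      37 is a leaf — visit 37.
    At 3: go right to 16.
      Visit 16.
      At 16: go left to 33.
        Visit 33.
        At 33: go left to 2.
          Visit 2.
          At 2: go left to 6.
            6 is a leaf — visit 6.
          At 2: no right child.
        At 33: no right child.
      At 16: go right to 15.
        Visit 15.
        At 15: go left to 35.
          35 is a leaf — visit 35.
        At 15: go right to 11.
          11 is a leaf — visit 11.
  At 36: go right to 8.
    Visit 8.
    At 8: go left to 19.
      Visit 19.
      At 19: no left child.
      At 19: go right to 7.
        7 is a leaf — visit 7.
    At 8: go right to 23.
      23 is a leaf — visit 23.
At 5: go right to 24.
  24 is a leaf — visit 24.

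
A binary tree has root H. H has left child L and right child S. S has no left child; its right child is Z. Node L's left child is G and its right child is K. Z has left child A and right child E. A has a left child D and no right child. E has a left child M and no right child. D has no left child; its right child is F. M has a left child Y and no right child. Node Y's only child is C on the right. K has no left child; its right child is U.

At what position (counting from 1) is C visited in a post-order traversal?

8

Post-order visits the left subtree, then the right subtree, then the node.
At H: go left to L.
  At L: go left to G.
    G is a leaf — visit G.
  At L: go right to K.
    At K: no left child.
    At K: go right to U.
      U is a leaf — visit U.
    Visit K.
  Visit L.
At H: go right to S.
  At S: no left child.
  At S: go right to Z.
    At Z: go left to A.
      At A: go left to D.
        At D: no left child.
        At D: go right to F.
          F is a leaf — visit F.
        Visit D.
      At A: no right child.
      Visit A.
    At Z: go right to E.
      At E: go left to M.
        At M: go left to Y.
          At Y: no left child.
          At Y: go right to C.
            C is a leaf — visit C.
          Visit Y.
        At M: no right child.
        Visit M.
      At E: no right child.
      Visit E.
    Visit Z.
  Visit S.
Visit H.
Full post-order sequence: G, U, K, L, F, D, A, C, Y, M, E, Z, S, H.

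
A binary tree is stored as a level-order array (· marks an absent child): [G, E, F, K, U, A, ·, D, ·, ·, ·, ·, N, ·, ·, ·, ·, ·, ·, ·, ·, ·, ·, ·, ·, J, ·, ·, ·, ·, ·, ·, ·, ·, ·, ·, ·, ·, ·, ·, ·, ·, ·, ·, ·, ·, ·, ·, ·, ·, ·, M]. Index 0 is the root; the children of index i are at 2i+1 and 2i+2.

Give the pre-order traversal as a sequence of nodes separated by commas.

G, E, K, D, U, F, A, N, J, M

Pre-order visits the node, then its left subtree, then its right subtree.
Visit G.
At G: go left to E.
  Visit E.
  At E: go left to K.
    Visit K.
    At K: go left to D.
      D is a leaf — visit D.
    At K: no right child.
  At E: go right to U.
    U is a leaf — visit U.
At G: go right to F.
  Visit F.
  At F: go left to A.
    Visit A.
    At A: no left child.
    At A: go right to N.
      Visit N.
      At N: go left to J.
        Visit J.
        At J: go left to M.
          M is a leaf — visit M.
        At J: no right child.
      At N: no right child.
  At F: no right child.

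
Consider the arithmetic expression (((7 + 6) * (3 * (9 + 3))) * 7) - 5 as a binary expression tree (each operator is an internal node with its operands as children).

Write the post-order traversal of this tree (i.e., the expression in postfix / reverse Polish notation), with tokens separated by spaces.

7 6 + 3 9 3 + * * 7 * 5 -

Post-order on an expression tree gives postfix notation: for each operator, emit left operand, right operand, then the operator.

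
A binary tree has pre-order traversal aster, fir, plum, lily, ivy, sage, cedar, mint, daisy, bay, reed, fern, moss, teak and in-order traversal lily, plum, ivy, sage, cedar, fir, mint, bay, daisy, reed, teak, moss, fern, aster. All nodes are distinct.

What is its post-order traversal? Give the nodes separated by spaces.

lily cedar sage ivy plum bay teak moss fern reed daisy mint fir aster

The first element of pre-order is the root; it splits in-order into left and right subtrees.
Root aster: left subtree has 13 nodes {lily, plum, ivy, sage, cedar, fir, mint, bay, daisy, reed, teak, moss, fern}, right has 0 { }.
  Root fir: left subtree has 5 nodes {lily, plum, ivy, sage, cedar}, right has 7 {mint, bay, daisy, reed, teak, moss, fern}.
    Root plum: left subtree has 1 node {lily}, right has 3 {ivy, sage, cedar}.
      Root ivy: left subtree has 0 nodes { }, right has 2 {sage, cedar}.
        Root sage: left subtree has 0 nodes { }, right has 1 {cedar}.
    Root mint: left subtree has 0 nodes { }, right has 6 {bay, daisy, reed, teak, moss, fern}.
      Root daisy: left subtree has 1 node {bay}, right has 4 {reed, teak, moss, fern}.
        Root reed: left subtree has 0 nodes { }, right has 3 {teak, moss, fern}.
          Root fern: left subtree has 2 nodes {teak, moss}, right has 0 { }.
            Root moss: left subtree has 1 node {teak}, right has 0 { }.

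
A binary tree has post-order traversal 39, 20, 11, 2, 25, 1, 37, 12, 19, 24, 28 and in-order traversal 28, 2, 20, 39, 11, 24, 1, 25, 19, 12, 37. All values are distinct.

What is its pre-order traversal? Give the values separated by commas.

The last element of post-order is the root; it splits in-order into left and right subtrees.
Root 28: left subtree has 0 nodes { }, right has 10 {2, 20, 39, 11, 24, 1, 25, 19, 12, 37}.
  Root 24: left subtree has 4 nodes {2, 20, 39, 11}, right has 5 {1, 25, 19, 12, 37}.
    Root 2: left subtree has 0 nodes { }, right has 3 {20, 39, 11}.
      Root 11: left subtree has 2 nodes {20, 39}, right has 0 { }.
        Root 20: left subtree has 0 nodes { }, right has 1 {39}.
    Root 19: left subtree has 2 nodes {1, 25}, right has 2 {12, 37}.
      Root 1: left subtree has 0 nodes { }, right has 1 {25}.
      Root 12: left subtree has 0 nodes { }, right has 1 {37}.

28, 24, 2, 11, 20, 39, 19, 1, 25, 12, 37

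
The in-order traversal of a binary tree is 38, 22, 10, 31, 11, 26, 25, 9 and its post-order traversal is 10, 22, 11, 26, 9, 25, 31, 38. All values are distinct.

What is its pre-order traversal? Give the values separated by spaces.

The last element of post-order is the root; it splits in-order into left and right subtrees.
Root 38: left subtree has 0 nodes { }, right has 7 {22, 10, 31, 11, 26, 25, 9}.
  Root 31: left subtree has 2 nodes {22, 10}, right has 4 {11, 26, 25, 9}.
    Root 22: left subtree has 0 nodes { }, right has 1 {10}.
    Root 25: left subtree has 2 nodes {11, 26}, right has 1 {9}.
      Root 26: left subtree has 1 node {11}, right has 0 { }.

38 31 22 10 25 26 11 9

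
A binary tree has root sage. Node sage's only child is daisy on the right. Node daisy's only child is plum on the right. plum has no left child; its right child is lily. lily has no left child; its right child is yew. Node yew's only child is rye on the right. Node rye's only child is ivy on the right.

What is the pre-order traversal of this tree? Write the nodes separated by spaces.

sage daisy plum lily yew rye ivy

Pre-order visits the node, then its left subtree, then its right subtree.
Visit sage.
At sage: no left child.
At sage: go right to daisy.
  Visit daisy.
  At daisy: no left child.
  At daisy: go right to plum.
    Visit plum.
    At plum: no left child.
    At plum: go right to lily.
      Visit lily.
      At lily: no left child.
      At lily: go right to yew.
        Visit yew.
        At yew: no left child.
        At yew: go right to rye.
          Visit rye.
          At rye: no left child.
          At rye: go right to ivy.
            ivy is a leaf — visit ivy.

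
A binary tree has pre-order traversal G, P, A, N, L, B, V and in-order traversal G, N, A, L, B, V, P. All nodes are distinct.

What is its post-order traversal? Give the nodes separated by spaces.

N V B L A P G

The first element of pre-order is the root; it splits in-order into left and right subtrees.
Root G: left subtree has 0 nodes { }, right has 6 {N, A, L, B, V, P}.
  Root P: left subtree has 5 nodes {N, A, L, B, V}, right has 0 { }.
    Root A: left subtree has 1 node {N}, right has 3 {L, B, V}.
      Root L: left subtree has 0 nodes { }, right has 2 {B, V}.
        Root B: left subtree has 0 nodes { }, right has 1 {V}.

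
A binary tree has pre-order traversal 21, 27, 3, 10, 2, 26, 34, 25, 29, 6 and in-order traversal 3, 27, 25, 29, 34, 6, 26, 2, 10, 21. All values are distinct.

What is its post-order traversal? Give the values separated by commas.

3, 29, 25, 6, 34, 26, 2, 10, 27, 21

The first element of pre-order is the root; it splits in-order into left and right subtrees.
Root 21: left subtree has 9 nodes {3, 27, 25, 29, 34, 6, 26, 2, 10}, right has 0 { }.
  Root 27: left subtree has 1 node {3}, right has 7 {25, 29, 34, 6, 26, 2, 10}.
    Root 10: left subtree has 6 nodes {25, 29, 34, 6, 26, 2}, right has 0 { }.
      Root 2: left subtree has 5 nodes {25, 29, 34, 6, 26}, right has 0 { }.
        Root 26: left subtree has 4 nodes {25, 29, 34, 6}, right has 0 { }.
          Root 34: left subtree has 2 nodes {25, 29}, right has 1 {6}.
            Root 25: left subtree has 0 nodes { }, right has 1 {29}.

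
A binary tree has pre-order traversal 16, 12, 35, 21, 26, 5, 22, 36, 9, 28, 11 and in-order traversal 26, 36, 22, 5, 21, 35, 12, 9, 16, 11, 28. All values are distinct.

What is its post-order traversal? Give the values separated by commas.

The first element of pre-order is the root; it splits in-order into left and right subtrees.
Root 16: left subtree has 8 nodes {26, 36, 22, 5, 21, 35, 12, 9}, right has 2 {11, 28}.
  Root 12: left subtree has 6 nodes {26, 36, 22, 5, 21, 35}, right has 1 {9}.
    Root 35: left subtree has 5 nodes {26, 36, 22, 5, 21}, right has 0 { }.
      Root 21: left subtree has 4 nodes {26, 36, 22, 5}, right has 0 { }.
        Root 26: left subtree has 0 nodes { }, right has 3 {36, 22, 5}.
          Root 5: left subtree has 2 nodes {36, 22}, right has 0 { }.
            Root 22: left subtree has 1 node {36}, right has 0 { }.
  Root 28: left subtree has 1 node {11}, right has 0 { }.

36, 22, 5, 26, 21, 35, 9, 12, 11, 28, 16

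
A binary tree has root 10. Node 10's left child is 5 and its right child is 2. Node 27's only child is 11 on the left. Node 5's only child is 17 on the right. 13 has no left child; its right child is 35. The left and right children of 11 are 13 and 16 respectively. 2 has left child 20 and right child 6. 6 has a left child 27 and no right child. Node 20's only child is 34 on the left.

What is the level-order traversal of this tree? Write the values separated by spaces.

10 5 2 17 20 6 34 27 11 13 16 35

Level-order visits nodes level by level from the root, left to right within each level.
Level 0: 10
Level 1: 5, 2
Level 2: 17, 20, 6
Level 3: 34, 27
Level 4: 11
Level 5: 13, 16
Level 6: 35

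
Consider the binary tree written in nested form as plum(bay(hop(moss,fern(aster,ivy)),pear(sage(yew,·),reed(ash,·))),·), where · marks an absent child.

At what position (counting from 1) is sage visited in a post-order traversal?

Post-order visits the left subtree, then the right subtree, then the node.
At plum: go left to bay.
  At bay: go left to hop.
    At hop: go left to moss.
      moss is a leaf — visit moss.
    At hop: go right to fern.
      At fern: go left to aster.
        aster is a leaf — visit aster.
      At fern: go right to ivy.
        ivy is a leaf — visit ivy.
      Visit fern.
    Visit hop.
  At bay: go right to pear.
    At pear: go left to sage.
      At sage: go left to yew.
        yew is a leaf — visit yew.
      At sage: no right child.
      Visit sage.
    At pear: go right to reed.
      At reed: go left to ash.
        ash is a leaf — visit ash.
      At reed: no right child.
      Visit reed.
    Visit pear.
  Visit bay.
At plum: no right child.
Visit plum.
Full post-order sequence: moss, aster, ivy, fern, hop, yew, sage, ash, reed, pear, bay, plum.

7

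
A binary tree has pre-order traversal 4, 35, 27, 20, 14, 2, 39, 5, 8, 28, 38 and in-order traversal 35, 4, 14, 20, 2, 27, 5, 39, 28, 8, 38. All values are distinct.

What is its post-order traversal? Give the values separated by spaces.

The first element of pre-order is the root; it splits in-order into left and right subtrees.
Root 4: left subtree has 1 node {35}, right has 9 {14, 20, 2, 27, 5, 39, 28, 8, 38}.
  Root 27: left subtree has 3 nodes {14, 20, 2}, right has 5 {5, 39, 28, 8, 38}.
    Root 20: left subtree has 1 node {14}, right has 1 {2}.
    Root 39: left subtree has 1 node {5}, right has 3 {28, 8, 38}.
      Root 8: left subtree has 1 node {28}, right has 1 {38}.

35 14 2 20 5 28 38 8 39 27 4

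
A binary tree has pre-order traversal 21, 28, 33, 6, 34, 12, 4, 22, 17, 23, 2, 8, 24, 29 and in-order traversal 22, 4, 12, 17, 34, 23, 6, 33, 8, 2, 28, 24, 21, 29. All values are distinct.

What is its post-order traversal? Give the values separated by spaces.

22 4 17 12 23 34 6 8 2 33 24 28 29 21

The first element of pre-order is the root; it splits in-order into left and right subtrees.
Root 21: left subtree has 12 nodes {22, 4, 12, 17, 34, 23, 6, 33, 8, 2, 28, 24}, right has 1 {29}.
  Root 28: left subtree has 10 nodes {22, 4, 12, 17, 34, 23, 6, 33, 8, 2}, right has 1 {24}.
    Root 33: left subtree has 7 nodes {22, 4, 12, 17, 34, 23, 6}, right has 2 {8, 2}.
      Root 6: left subtree has 6 nodes {22, 4, 12, 17, 34, 23}, right has 0 { }.
        Root 34: left subtree has 4 nodes {22, 4, 12, 17}, right has 1 {23}.
          Root 12: left subtree has 2 nodes {22, 4}, right has 1 {17}.
            Root 4: left subtree has 1 node {22}, right has 0 { }.
      Root 2: left subtree has 1 node {8}, right has 0 { }.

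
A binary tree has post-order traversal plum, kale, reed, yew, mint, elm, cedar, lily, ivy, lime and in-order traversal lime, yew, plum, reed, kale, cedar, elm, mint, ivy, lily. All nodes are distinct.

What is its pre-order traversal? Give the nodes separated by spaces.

The last element of post-order is the root; it splits in-order into left and right subtrees.
Root lime: left subtree has 0 nodes { }, right has 9 {yew, plum, reed, kale, cedar, elm, mint, ivy, lily}.
  Root ivy: left subtree has 7 nodes {yew, plum, reed, kale, cedar, elm, mint}, right has 1 {lily}.
    Root cedar: left subtree has 4 nodes {yew, plum, reed, kale}, right has 2 {elm, mint}.
      Root yew: left subtree has 0 nodes { }, right has 3 {plum, reed, kale}.
        Root reed: left subtree has 1 node {plum}, right has 1 {kale}.
      Root elm: left subtree has 0 nodes { }, right has 1 {mint}.

lime ivy cedar yew reed plum kale elm mint lily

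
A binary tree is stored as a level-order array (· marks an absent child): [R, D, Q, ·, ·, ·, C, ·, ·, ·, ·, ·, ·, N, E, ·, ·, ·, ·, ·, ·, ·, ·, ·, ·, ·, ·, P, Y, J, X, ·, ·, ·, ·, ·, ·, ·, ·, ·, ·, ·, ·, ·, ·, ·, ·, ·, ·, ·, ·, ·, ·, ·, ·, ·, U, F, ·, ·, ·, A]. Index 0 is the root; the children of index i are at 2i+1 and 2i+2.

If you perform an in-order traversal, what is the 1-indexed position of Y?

In-order visits the left subtree, then the node, then the right subtree.
At R: go left to D.
  D is a leaf — visit D.
Visit R.
At R: go right to Q.
  At Q: no left child.
  Visit Q.
  At Q: go right to C.
    At C: go left to N.
      At N: go left to P.
        At P: no left child.
        Visit P.
        At P: go right to U.
          U is a leaf — visit U.
      Visit N.
      At N: go right to Y.
        At Y: go left to F.
          F is a leaf — visit F.
        Visit Y.
        At Y: no right child.
    Visit C.
    At C: go right to E.
      At E: go left to J.
        J is a leaf — visit J.
      Visit E.
      At E: go right to X.
        At X: go left to A.
          A is a leaf — visit A.
        Visit X.
        At X: no right child.
Full in-order sequence: D, R, Q, P, U, N, F, Y, C, J, E, A, X.

8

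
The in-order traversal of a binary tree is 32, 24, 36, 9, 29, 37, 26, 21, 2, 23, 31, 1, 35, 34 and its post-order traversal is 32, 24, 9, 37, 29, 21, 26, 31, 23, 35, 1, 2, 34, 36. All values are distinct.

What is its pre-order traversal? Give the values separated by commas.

The last element of post-order is the root; it splits in-order into left and right subtrees.
Root 36: left subtree has 2 nodes {32, 24}, right has 11 {9, 29, 37, 26, 21, 2, 23, 31, 1, 35, 34}.
  Root 24: left subtree has 1 node {32}, right has 0 { }.
  Root 34: left subtree has 10 nodes {9, 29, 37, 26, 21, 2, 23, 31, 1, 35}, right has 0 { }.
    Root 2: left subtree has 5 nodes {9, 29, 37, 26, 21}, right has 4 {23, 31, 1, 35}.
      Root 26: left subtree has 3 nodes {9, 29, 37}, right has 1 {21}.
        Root 29: left subtree has 1 node {9}, right has 1 {37}.
      Root 1: left subtree has 2 nodes {23, 31}, right has 1 {35}.
        Root 23: left subtree has 0 nodes { }, right has 1 {31}.

36, 24, 32, 34, 2, 26, 29, 9, 37, 21, 1, 23, 31, 35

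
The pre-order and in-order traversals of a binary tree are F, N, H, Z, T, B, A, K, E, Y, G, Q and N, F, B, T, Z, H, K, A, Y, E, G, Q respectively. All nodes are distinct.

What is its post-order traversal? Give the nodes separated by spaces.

N B T Z K Y Q G E A H F

The first element of pre-order is the root; it splits in-order into left and right subtrees.
Root F: left subtree has 1 node {N}, right has 10 {B, T, Z, H, K, A, Y, E, G, Q}.
  Root H: left subtree has 3 nodes {B, T, Z}, right has 6 {K, A, Y, E, G, Q}.
    Root Z: left subtree has 2 nodes {B, T}, right has 0 { }.
      Root T: left subtree has 1 node {B}, right has 0 { }.
    Root A: left subtree has 1 node {K}, right has 4 {Y, E, G, Q}.
      Root E: left subtree has 1 node {Y}, right has 2 {G, Q}.
        Root G: left subtree has 0 nodes { }, right has 1 {Q}.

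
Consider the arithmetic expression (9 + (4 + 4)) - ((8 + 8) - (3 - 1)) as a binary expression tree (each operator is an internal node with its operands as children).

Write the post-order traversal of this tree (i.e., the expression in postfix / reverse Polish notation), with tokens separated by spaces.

9 4 4 + + 8 8 + 3 1 - - -

Post-order on an expression tree gives postfix notation: for each operator, emit left operand, right operand, then the operator.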